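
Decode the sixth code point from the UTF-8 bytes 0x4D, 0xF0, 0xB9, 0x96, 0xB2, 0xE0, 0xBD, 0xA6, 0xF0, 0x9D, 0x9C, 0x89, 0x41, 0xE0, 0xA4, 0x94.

U+0914

Offset 0: leading byte 0x4D = 01001101 → 1-byte char #1 = 4D.
Offset 1: leading byte 0xF0 = 11110000 → 4-byte char #2 = F0 B9 96 B2.
Offset 5: leading byte 0xE0 = 11100000 → 3-byte char #3 = E0 BD A6.
Offset 8: leading byte 0xF0 = 11110000 → 4-byte char #4 = F0 9D 9C 89.
Offset 12: leading byte 0x41 = 01000001 → 1-byte char #5 = 41.
Offset 13: leading byte 0xE0 = 11100000 → 3-byte char #6 = E0 A4 94.
Leading byte 0xE0 = 11100000 matches 1110xxxx → 3-byte sequence.
Byte 1: 0xE0 = 11100000, payload 0000 (4 bits).
Byte 2: 0xA4 = 10100100 (10xxxxxx ✓), payload 100100.
Byte 3: 0x94 = 10010100 (10xxxxxx ✓), payload 010100.
Concatenate: 0000100100010100 = 0x914 (16 bits → U+0914).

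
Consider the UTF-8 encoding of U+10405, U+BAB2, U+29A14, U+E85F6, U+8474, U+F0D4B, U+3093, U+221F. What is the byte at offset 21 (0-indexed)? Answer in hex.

U+10405 → 4-byte form F0 90 90 85 at offsets 0–3.
U+BAB2 → 3-byte form EB AA B2 at offsets 4–6.
U+29A14 → 4-byte form F0 A9 A8 94 at offsets 7–10.
U+E85F6 → 4-byte form F3 A8 97 B6 at offsets 11–14.
U+8474 → 3-byte form E8 91 B4 at offsets 15–17.
U+F0D4B → 4-byte form F3 B0 B5 8B at offsets 18–21.
Offset 21 falls in char 6's range; it's byte 4 of F3 B0 B5 8B = 0x8B.

0x8B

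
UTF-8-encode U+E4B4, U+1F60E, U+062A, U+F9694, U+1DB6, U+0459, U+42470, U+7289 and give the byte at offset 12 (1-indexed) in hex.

0x9A

1-indexed offset 12 is 0-indexed offset 11.
U+E4B4 → 3-byte form EE 92 B4 at offsets 0–2.
U+1F60E → 4-byte form F0 9F 98 8E at offsets 3–6.
U+062A → 2-byte form D8 AA at offsets 7–8.
U+F9694 → 4-byte form F3 B9 9A 94 at offsets 9–12.
Offset 11 falls in char 4's range; it's byte 3 of F3 B9 9A 94 = 0x9A.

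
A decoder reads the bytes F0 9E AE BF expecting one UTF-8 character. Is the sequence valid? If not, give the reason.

valid

Leading byte 0xF0 = 11110000 → 4-byte form.
Continuation bytes 0x9E=10011110, 0xAE=10101110, 0xBF=10111111 all match 10xxxxxx.
Decoded value 0x1EBBF is ≥ 0x10000 (shortest form) and not a surrogate.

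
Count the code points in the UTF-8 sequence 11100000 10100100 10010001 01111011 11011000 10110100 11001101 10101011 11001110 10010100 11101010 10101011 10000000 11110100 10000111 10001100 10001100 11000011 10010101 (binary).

Byte at offset 0: 0xE0 = 11100000 → 3-byte char (#1). Advance 3.
Byte at offset 3: 0x7B = 01111011 → 1-byte char (#2). Advance 1.
Byte at offset 4: 0xD8 = 11011000 → 2-byte char (#3). Advance 2.
Byte at offset 6: 0xCD = 11001101 → 2-byte char (#4). Advance 2.
Byte at offset 8: 0xCE = 11001110 → 2-byte char (#5). Advance 2.
Byte at offset 10: 0xEA = 11101010 → 3-byte char (#6). Advance 3.
Byte at offset 13: 0xF4 = 11110100 → 4-byte char (#7). Advance 4.
Byte at offset 17: 0xC3 = 11000011 → 2-byte char (#8). Advance 2.
Reached end at offset 19 after 8 code points.

8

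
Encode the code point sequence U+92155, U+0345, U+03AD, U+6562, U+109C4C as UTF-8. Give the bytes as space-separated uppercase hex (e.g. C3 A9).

U+92155: 4-byte form → F2 92 85 95.
U+0345: 2-byte form → CD 85.
U+03AD: 2-byte form → CE AD.
U+6562: 3-byte form → E6 95 A2.
U+109C4C: 4-byte form → F4 89 B1 8C.
Concatenated (15 bytes): F2 92 85 95 CD 85 CE AD E6 95 A2 F4 89 B1 8C.

F2 92 85 95 CD 85 CE AD E6 95 A2 F4 89 B1 8C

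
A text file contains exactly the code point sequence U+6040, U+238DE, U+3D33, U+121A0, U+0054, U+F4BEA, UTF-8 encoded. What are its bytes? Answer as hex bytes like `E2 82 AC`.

U+6040: 3-byte form → E6 81 80.
U+238DE: 4-byte form → F0 A3 A3 9E.
U+3D33: 3-byte form → E3 B4 B3.
U+121A0: 4-byte form → F0 92 86 A0.
U+0054: 1-byte form → 54.
U+F4BEA: 4-byte form → F3 B4 AF AA.
Concatenated (19 bytes): E6 81 80 F0 A3 A3 9E E3 B4 B3 F0 92 86 A0 54 F3 B4 AF AA.

E6 81 80 F0 A3 A3 9E E3 B4 B3 F0 92 86 A0 54 F3 B4 AF AA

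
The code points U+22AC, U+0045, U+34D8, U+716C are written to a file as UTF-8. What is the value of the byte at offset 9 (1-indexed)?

0x85

1-indexed offset 9 is 0-indexed offset 8.
U+22AC → 3-byte form E2 8A AC at offsets 0–2.
U+0045 → 1-byte form 45 at offsets 3–3.
U+34D8 → 3-byte form E3 93 98 at offsets 4–6.
U+716C → 3-byte form E7 85 AC at offsets 7–9.
Offset 8 falls in char 4's range; it's byte 2 of E7 85 AC = 0x85.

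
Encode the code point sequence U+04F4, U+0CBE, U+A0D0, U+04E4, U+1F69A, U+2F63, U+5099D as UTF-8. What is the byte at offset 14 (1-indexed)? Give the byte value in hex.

0x9A

1-indexed offset 14 is 0-indexed offset 13.
U+04F4 → 2-byte form D3 B4 at offsets 0–1.
U+0CBE → 3-byte form E0 B2 BE at offsets 2–4.
U+A0D0 → 3-byte form EA 83 90 at offsets 5–7.
U+04E4 → 2-byte form D3 A4 at offsets 8–9.
U+1F69A → 4-byte form F0 9F 9A 9A at offsets 10–13.
Offset 13 falls in char 5's range; it's byte 4 of F0 9F 9A 9A = 0x9A.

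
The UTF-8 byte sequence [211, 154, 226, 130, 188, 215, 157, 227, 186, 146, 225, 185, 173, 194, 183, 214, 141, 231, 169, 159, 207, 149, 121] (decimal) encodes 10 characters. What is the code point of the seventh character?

U+058D

Offset 0: leading byte 0xD3 = 11010011 → 2-byte char #1 = D3 9A.
Offset 2: leading byte 0xE2 = 11100010 → 3-byte char #2 = E2 82 BC.
Offset 5: leading byte 0xD7 = 11010111 → 2-byte char #3 = D7 9D.
Offset 7: leading byte 0xE3 = 11100011 → 3-byte char #4 = E3 BA 92.
Offset 10: leading byte 0xE1 = 11100001 → 3-byte char #5 = E1 B9 AD.
Offset 13: leading byte 0xC2 = 11000010 → 2-byte char #6 = C2 B7.
Offset 15: leading byte 0xD6 = 11010110 → 2-byte char #7 = D6 8D.
Leading byte 0xD6 = 11010110 matches 110xxxxx → 2-byte sequence.
Byte 1: 0xD6 = 11010110, payload 10110 (5 bits).
Byte 2: 0x8D = 10001101 (10xxxxxx ✓), payload 001101.
Concatenate: 10110001101 = 0x58D (11 bits → U+058D).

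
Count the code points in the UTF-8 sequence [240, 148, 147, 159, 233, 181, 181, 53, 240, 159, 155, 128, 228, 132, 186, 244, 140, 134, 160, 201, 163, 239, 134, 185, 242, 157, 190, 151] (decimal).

Byte at offset 0: 0xF0 = 11110000 → 4-byte char (#1). Advance 4.
Byte at offset 4: 0xE9 = 11101001 → 3-byte char (#2). Advance 3.
Byte at offset 7: 0x35 = 00110101 → 1-byte char (#3). Advance 1.
Byte at offset 8: 0xF0 = 11110000 → 4-byte char (#4). Advance 4.
Byte at offset 12: 0xE4 = 11100100 → 3-byte char (#5). Advance 3.
Byte at offset 15: 0xF4 = 11110100 → 4-byte char (#6). Advance 4.
Byte at offset 19: 0xC9 = 11001001 → 2-byte char (#7). Advance 2.
Byte at offset 21: 0xEF = 11101111 → 3-byte char (#8). Advance 3.
Byte at offset 24: 0xF2 = 11110010 → 4-byte char (#9). Advance 4.
Reached end at offset 28 after 9 code points.

9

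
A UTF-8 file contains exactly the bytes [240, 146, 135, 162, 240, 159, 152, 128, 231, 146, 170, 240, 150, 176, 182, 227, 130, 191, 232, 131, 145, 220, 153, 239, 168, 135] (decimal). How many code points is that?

8

Byte at offset 0: 0xF0 = 11110000 → 4-byte char (#1). Advance 4.
Byte at offset 4: 0xF0 = 11110000 → 4-byte char (#2). Advance 4.
Byte at offset 8: 0xE7 = 11100111 → 3-byte char (#3). Advance 3.
Byte at offset 11: 0xF0 = 11110000 → 4-byte char (#4). Advance 4.
Byte at offset 15: 0xE3 = 11100011 → 3-byte char (#5). Advance 3.
Byte at offset 18: 0xE8 = 11101000 → 3-byte char (#6). Advance 3.
Byte at offset 21: 0xDC = 11011100 → 2-byte char (#7). Advance 2.
Byte at offset 23: 0xEF = 11101111 → 3-byte char (#8). Advance 3.
Reached end at offset 26 after 8 code points.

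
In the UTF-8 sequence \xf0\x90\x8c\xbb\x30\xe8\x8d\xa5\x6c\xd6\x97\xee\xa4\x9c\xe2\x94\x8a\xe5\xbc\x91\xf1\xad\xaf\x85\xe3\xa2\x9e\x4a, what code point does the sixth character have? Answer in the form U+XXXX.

Offset 0: leading byte 0xF0 = 11110000 → 4-byte char #1 = F0 90 8C BB.
Offset 4: leading byte 0x30 = 00110000 → 1-byte char #2 = 30.
Offset 5: leading byte 0xE8 = 11101000 → 3-byte char #3 = E8 8D A5.
Offset 8: leading byte 0x6C = 01101100 → 1-byte char #4 = 6C.
Offset 9: leading byte 0xD6 = 11010110 → 2-byte char #5 = D6 97.
Offset 11: leading byte 0xEE = 11101110 → 3-byte char #6 = EE A4 9C.
Leading byte 0xEE = 11101110 matches 1110xxxx → 3-byte sequence.
Byte 1: 0xEE = 11101110, payload 1110 (4 bits).
Byte 2: 0xA4 = 10100100 (10xxxxxx ✓), payload 100100.
Byte 3: 0x9C = 10011100 (10xxxxxx ✓), payload 011100.
Concatenate: 1110100100011100 = 0xE91C (16 bits → U+E91C).

U+E91C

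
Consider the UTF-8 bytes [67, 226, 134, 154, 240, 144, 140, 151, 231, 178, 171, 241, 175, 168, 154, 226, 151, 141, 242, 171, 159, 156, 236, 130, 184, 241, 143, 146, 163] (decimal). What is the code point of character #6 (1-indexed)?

U+25CD

Offset 0: leading byte 0x43 = 01000011 → 1-byte char #1 = 43.
Offset 1: leading byte 0xE2 = 11100010 → 3-byte char #2 = E2 86 9A.
Offset 4: leading byte 0xF0 = 11110000 → 4-byte char #3 = F0 90 8C 97.
Offset 8: leading byte 0xE7 = 11100111 → 3-byte char #4 = E7 B2 AB.
Offset 11: leading byte 0xF1 = 11110001 → 4-byte char #5 = F1 AF A8 9A.
Offset 15: leading byte 0xE2 = 11100010 → 3-byte char #6 = E2 97 8D.
Leading byte 0xE2 = 11100010 matches 1110xxxx → 3-byte sequence.
Byte 1: 0xE2 = 11100010, payload 0010 (4 bits).
Byte 2: 0x97 = 10010111 (10xxxxxx ✓), payload 010111.
Byte 3: 0x8D = 10001101 (10xxxxxx ✓), payload 001101.
Concatenate: 0010010111001101 = 0x25CD (16 bits → U+25CD).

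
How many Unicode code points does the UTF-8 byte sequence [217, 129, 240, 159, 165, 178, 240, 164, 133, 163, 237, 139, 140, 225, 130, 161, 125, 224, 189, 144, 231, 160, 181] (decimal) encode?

Byte at offset 0: 0xD9 = 11011001 → 2-byte char (#1). Advance 2.
Byte at offset 2: 0xF0 = 11110000 → 4-byte char (#2). Advance 4.
Byte at offset 6: 0xF0 = 11110000 → 4-byte char (#3). Advance 4.
Byte at offset 10: 0xED = 11101101 → 3-byte char (#4). Advance 3.
Byte at offset 13: 0xE1 = 11100001 → 3-byte char (#5). Advance 3.
Byte at offset 16: 0x7D = 01111101 → 1-byte char (#6). Advance 1.
Byte at offset 17: 0xE0 = 11100000 → 3-byte char (#7). Advance 3.
Byte at offset 20: 0xE7 = 11100111 → 3-byte char (#8). Advance 3.
Reached end at offset 23 after 8 code points.

8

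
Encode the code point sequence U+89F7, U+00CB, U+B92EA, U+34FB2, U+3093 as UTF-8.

U+89F7: 3-byte form → E8 A7 B7.
U+00CB: 2-byte form → C3 8B.
U+B92EA: 4-byte form → F2 B9 8B AA.
U+34FB2: 4-byte form → F0 B4 BE B2.
U+3093: 3-byte form → E3 82 93.
Concatenated (16 bytes): E8 A7 B7 C3 8B F2 B9 8B AA F0 B4 BE B2 E3 82 93.

E8 A7 B7 C3 8B F2 B9 8B AA F0 B4 BE B2 E3 82 93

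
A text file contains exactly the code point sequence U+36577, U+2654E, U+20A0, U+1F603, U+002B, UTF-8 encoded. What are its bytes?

U+36577: 4-byte form → F0 B6 95 B7.
U+2654E: 4-byte form → F0 A6 95 8E.
U+20A0: 3-byte form → E2 82 A0.
U+1F603: 4-byte form → F0 9F 98 83.
U+002B: 1-byte form → 2B.
Concatenated (16 bytes): F0 B6 95 B7 F0 A6 95 8E E2 82 A0 F0 9F 98 83 2B.

F0 B6 95 B7 F0 A6 95 8E E2 82 A0 F0 9F 98 83 2B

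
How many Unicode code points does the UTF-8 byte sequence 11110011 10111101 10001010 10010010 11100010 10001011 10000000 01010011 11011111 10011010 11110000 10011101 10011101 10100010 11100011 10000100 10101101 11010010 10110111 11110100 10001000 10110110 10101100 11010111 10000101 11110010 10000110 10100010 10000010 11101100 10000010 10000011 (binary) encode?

11

Byte at offset 0: 0xF3 = 11110011 → 4-byte char (#1). Advance 4.
Byte at offset 4: 0xE2 = 11100010 → 3-byte char (#2). Advance 3.
Byte at offset 7: 0x53 = 01010011 → 1-byte char (#3). Advance 1.
Byte at offset 8: 0xDF = 11011111 → 2-byte char (#4). Advance 2.
Byte at offset 10: 0xF0 = 11110000 → 4-byte char (#5). Advance 4.
Byte at offset 14: 0xE3 = 11100011 → 3-byte char (#6). Advance 3.
Byte at offset 17: 0xD2 = 11010010 → 2-byte char (#7). Advance 2.
Byte at offset 19: 0xF4 = 11110100 → 4-byte char (#8). Advance 4.
Byte at offset 23: 0xD7 = 11010111 → 2-byte char (#9). Advance 2.
Byte at offset 25: 0xF2 = 11110010 → 4-byte char (#10). Advance 4.
Byte at offset 29: 0xEC = 11101100 → 3-byte char (#11). Advance 3.
Reached end at offset 32 after 11 code points.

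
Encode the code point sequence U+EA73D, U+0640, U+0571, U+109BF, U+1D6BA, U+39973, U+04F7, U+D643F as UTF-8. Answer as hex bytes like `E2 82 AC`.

U+EA73D: 4-byte form → F3 AA 9C BD.
U+0640: 2-byte form → D9 80.
U+0571: 2-byte form → D5 B1.
U+109BF: 4-byte form → F0 90 A6 BF.
U+1D6BA: 4-byte form → F0 9D 9A BA.
U+39973: 4-byte form → F0 B9 A5 B3.
U+04F7: 2-byte form → D3 B7.
U+D643F: 4-byte form → F3 96 90 BF.
Concatenated (26 bytes): F3 AA 9C BD D9 80 D5 B1 F0 90 A6 BF F0 9D 9A BA F0 B9 A5 B3 D3 B7 F3 96 90 BF.

F3 AA 9C BD D9 80 D5 B1 F0 90 A6 BF F0 9D 9A BA F0 B9 A5 B3 D3 B7 F3 96 90 BF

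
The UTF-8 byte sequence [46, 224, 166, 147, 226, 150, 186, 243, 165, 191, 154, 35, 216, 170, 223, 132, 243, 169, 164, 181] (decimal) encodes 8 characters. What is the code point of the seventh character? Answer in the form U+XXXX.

U+07C4

Offset 0: leading byte 0x2E = 00101110 → 1-byte char #1 = 2E.
Offset 1: leading byte 0xE0 = 11100000 → 3-byte char #2 = E0 A6 93.
Offset 4: leading byte 0xE2 = 11100010 → 3-byte char #3 = E2 96 BA.
Offset 7: leading byte 0xF3 = 11110011 → 4-byte char #4 = F3 A5 BF 9A.
Offset 11: leading byte 0x23 = 00100011 → 1-byte char #5 = 23.
Offset 12: leading byte 0xD8 = 11011000 → 2-byte char #6 = D8 AA.
Offset 14: leading byte 0xDF = 11011111 → 2-byte char #7 = DF 84.
Leading byte 0xDF = 11011111 matches 110xxxxx → 2-byte sequence.
Byte 1: 0xDF = 11011111, payload 11111 (5 bits).
Byte 2: 0x84 = 10000100 (10xxxxxx ✓), payload 000100.
Concatenate: 11111000100 = 0x7C4 (11 bits → U+07C4).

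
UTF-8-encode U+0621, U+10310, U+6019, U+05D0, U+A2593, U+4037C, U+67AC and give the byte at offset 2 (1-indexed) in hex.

0xA1

1-indexed offset 2 is 0-indexed offset 1.
U+0621 → 2-byte form D8 A1 at offsets 0–1.
Offset 1 falls in char 1's range; it's byte 2 of D8 A1 = 0xA1.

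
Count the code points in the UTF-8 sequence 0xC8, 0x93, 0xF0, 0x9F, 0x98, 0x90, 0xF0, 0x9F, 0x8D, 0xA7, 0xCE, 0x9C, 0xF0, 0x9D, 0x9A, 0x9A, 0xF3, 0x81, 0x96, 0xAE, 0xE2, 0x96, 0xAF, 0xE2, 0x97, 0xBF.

Byte at offset 0: 0xC8 = 11001000 → 2-byte char (#1). Advance 2.
Byte at offset 2: 0xF0 = 11110000 → 4-byte char (#2). Advance 4.
Byte at offset 6: 0xF0 = 11110000 → 4-byte char (#3). Advance 4.
Byte at offset 10: 0xCE = 11001110 → 2-byte char (#4). Advance 2.
Byte at offset 12: 0xF0 = 11110000 → 4-byte char (#5). Advance 4.
Byte at offset 16: 0xF3 = 11110011 → 4-byte char (#6). Advance 4.
Byte at offset 20: 0xE2 = 11100010 → 3-byte char (#7). Advance 3.
Byte at offset 23: 0xE2 = 11100010 → 3-byte char (#8). Advance 3.
Reached end at offset 26 after 8 code points.

8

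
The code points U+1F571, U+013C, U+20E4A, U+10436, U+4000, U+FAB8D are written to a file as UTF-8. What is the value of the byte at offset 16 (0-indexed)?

0x80

U+1F571 → 4-byte form F0 9F 95 B1 at offsets 0–3.
U+013C → 2-byte form C4 BC at offsets 4–5.
U+20E4A → 4-byte form F0 A0 B9 8A at offsets 6–9.
U+10436 → 4-byte form F0 90 90 B6 at offsets 10–13.
U+4000 → 3-byte form E4 80 80 at offsets 14–16.
Offset 16 falls in char 5's range; it's byte 3 of E4 80 80 = 0x80.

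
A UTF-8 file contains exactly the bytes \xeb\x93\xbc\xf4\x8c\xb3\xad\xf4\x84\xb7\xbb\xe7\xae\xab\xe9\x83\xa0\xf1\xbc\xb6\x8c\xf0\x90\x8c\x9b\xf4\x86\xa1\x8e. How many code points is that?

8

Byte at offset 0: 0xEB = 11101011 → 3-byte char (#1). Advance 3.
Byte at offset 3: 0xF4 = 11110100 → 4-byte char (#2). Advance 4.
Byte at offset 7: 0xF4 = 11110100 → 4-byte char (#3). Advance 4.
Byte at offset 11: 0xE7 = 11100111 → 3-byte char (#4). Advance 3.
Byte at offset 14: 0xE9 = 11101001 → 3-byte char (#5). Advance 3.
Byte at offset 17: 0xF1 = 11110001 → 4-byte char (#6). Advance 4.
Byte at offset 21: 0xF0 = 11110000 → 4-byte char (#7). Advance 4.
Byte at offset 25: 0xF4 = 11110100 → 4-byte char (#8). Advance 4.
Reached end at offset 29 after 8 code points.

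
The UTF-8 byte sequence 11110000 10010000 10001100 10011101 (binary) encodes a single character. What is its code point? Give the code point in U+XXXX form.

Leading byte 0xF0 = 11110000 matches 11110xxx → 4-byte sequence.
Byte 1: 0xF0 = 11110000, payload 000 (3 bits).
Byte 2: 0x90 = 10010000 (10xxxxxx ✓), payload 010000.
Byte 3: 0x8C = 10001100 (10xxxxxx ✓), payload 001100.
Byte 4: 0x9D = 10011101 (10xxxxxx ✓), payload 011101.
Concatenate: 000010000001100011101 = 0x1031D (21 bits → U+1031D).

U+1031D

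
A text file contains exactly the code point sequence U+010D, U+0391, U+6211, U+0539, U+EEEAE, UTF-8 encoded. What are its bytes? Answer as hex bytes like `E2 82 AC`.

C4 8D CE 91 E6 88 91 D4 B9 F3 AE BA AE

U+010D: 2-byte form → C4 8D.
U+0391: 2-byte form → CE 91.
U+6211: 3-byte form → E6 88 91.
U+0539: 2-byte form → D4 B9.
U+EEEAE: 4-byte form → F3 AE BA AE.
Concatenated (13 bytes): C4 8D CE 91 E6 88 91 D4 B9 F3 AE BA AE.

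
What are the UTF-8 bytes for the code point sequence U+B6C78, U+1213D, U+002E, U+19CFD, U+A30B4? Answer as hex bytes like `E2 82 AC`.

U+B6C78: 4-byte form → F2 B6 B1 B8.
U+1213D: 4-byte form → F0 92 84 BD.
U+002E: 1-byte form → 2E.
U+19CFD: 4-byte form → F0 99 B3 BD.
U+A30B4: 4-byte form → F2 A3 82 B4.
Concatenated (17 bytes): F2 B6 B1 B8 F0 92 84 BD 2E F0 99 B3 BD F2 A3 82 B4.

F2 B6 B1 B8 F0 92 84 BD 2E F0 99 B3 BD F2 A3 82 B4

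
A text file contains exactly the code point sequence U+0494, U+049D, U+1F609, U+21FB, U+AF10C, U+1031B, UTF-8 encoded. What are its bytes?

D2 94 D2 9D F0 9F 98 89 E2 87 BB F2 AF 84 8C F0 90 8C 9B

U+0494: 2-byte form → D2 94.
U+049D: 2-byte form → D2 9D.
U+1F609: 4-byte form → F0 9F 98 89.
U+21FB: 3-byte form → E2 87 BB.
U+AF10C: 4-byte form → F2 AF 84 8C.
U+1031B: 4-byte form → F0 90 8C 9B.
Concatenated (19 bytes): D2 94 D2 9D F0 9F 98 89 E2 87 BB F2 AF 84 8C F0 90 8C 9B.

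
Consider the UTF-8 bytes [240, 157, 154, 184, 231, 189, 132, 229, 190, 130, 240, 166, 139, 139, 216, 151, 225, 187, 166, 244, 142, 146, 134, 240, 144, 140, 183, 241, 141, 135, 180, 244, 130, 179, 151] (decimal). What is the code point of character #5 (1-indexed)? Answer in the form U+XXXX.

U+0617

Offset 0: leading byte 0xF0 = 11110000 → 4-byte char #1 = F0 9D 9A B8.
Offset 4: leading byte 0xE7 = 11100111 → 3-byte char #2 = E7 BD 84.
Offset 7: leading byte 0xE5 = 11100101 → 3-byte char #3 = E5 BE 82.
Offset 10: leading byte 0xF0 = 11110000 → 4-byte char #4 = F0 A6 8B 8B.
Offset 14: leading byte 0xD8 = 11011000 → 2-byte char #5 = D8 97.
Leading byte 0xD8 = 11011000 matches 110xxxxx → 2-byte sequence.
Byte 1: 0xD8 = 11011000, payload 11000 (5 bits).
Byte 2: 0x97 = 10010111 (10xxxxxx ✓), payload 010111.
Concatenate: 11000010111 = 0x617 (11 bits → U+0617).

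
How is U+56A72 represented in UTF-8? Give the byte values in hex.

U+56A72 = 0x56A72 = 354930 decimal. In range U+10000–U+10FFFF → 4-byte form: 11110xxx 10xxxxxx 10xxxxxx 10xxxxxx.
Binary (21 bits): 001010110101001110010.
Split 3+6+6+6: 001 | 010110 | 101001 | 110010.
Byte 1: 11110001 = 0xF1.
Byte 2: 10010110 = 0x96.
Byte 3: 10101001 = 0xA9.
Byte 4: 10110010 = 0xB2.

F1 96 A9 B2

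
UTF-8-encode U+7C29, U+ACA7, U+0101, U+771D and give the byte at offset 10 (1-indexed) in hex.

1-indexed offset 10 is 0-indexed offset 9.
U+7C29 → 3-byte form E7 B0 A9 at offsets 0–2.
U+ACA7 → 3-byte form EA B2 A7 at offsets 3–5.
U+0101 → 2-byte form C4 81 at offsets 6–7.
U+771D → 3-byte form E7 9C 9D at offsets 8–10.
Offset 9 falls in char 4's range; it's byte 2 of E7 9C 9D = 0x9C.

0x9C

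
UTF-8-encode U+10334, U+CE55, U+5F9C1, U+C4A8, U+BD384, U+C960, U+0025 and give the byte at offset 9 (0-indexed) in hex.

0xA7

U+10334 → 4-byte form F0 90 8C B4 at offsets 0–3.
U+CE55 → 3-byte form EC B9 95 at offsets 4–6.
U+5F9C1 → 4-byte form F1 9F A7 81 at offsets 7–10.
Offset 9 falls in char 3's range; it's byte 3 of F1 9F A7 81 = 0xA7.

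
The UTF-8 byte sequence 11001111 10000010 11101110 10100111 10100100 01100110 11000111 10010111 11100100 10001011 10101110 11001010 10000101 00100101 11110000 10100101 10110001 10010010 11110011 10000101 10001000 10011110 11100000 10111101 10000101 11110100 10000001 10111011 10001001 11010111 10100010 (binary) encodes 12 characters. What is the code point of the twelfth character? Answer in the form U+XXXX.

Offset 0: leading byte 0xCF = 11001111 → 2-byte char #1 = CF 82.
Offset 2: leading byte 0xEE = 11101110 → 3-byte char #2 = EE A7 A4.
Offset 5: leading byte 0x66 = 01100110 → 1-byte char #3 = 66.
Offset 6: leading byte 0xC7 = 11000111 → 2-byte char #4 = C7 97.
Offset 8: leading byte 0xE4 = 11100100 → 3-byte char #5 = E4 8B AE.
Offset 11: leading byte 0xCA = 11001010 → 2-byte char #6 = CA 85.
Offset 13: leading byte 0x25 = 00100101 → 1-byte char #7 = 25.
Offset 14: leading byte 0xF0 = 11110000 → 4-byte char #8 = F0 A5 B1 92.
Offset 18: leading byte 0xF3 = 11110011 → 4-byte char #9 = F3 85 88 9E.
Offset 22: leading byte 0xE0 = 11100000 → 3-byte char #10 = E0 BD 85.
Offset 25: leading byte 0xF4 = 11110100 → 4-byte char #11 = F4 81 BB 89.
Offset 29: leading byte 0xD7 = 11010111 → 2-byte char #12 = D7 A2.
Leading byte 0xD7 = 11010111 matches 110xxxxx → 2-byte sequence.
Byte 1: 0xD7 = 11010111, payload 10111 (5 bits).
Byte 2: 0xA2 = 10100010 (10xxxxxx ✓), payload 100010.
Concatenate: 10111100010 = 0x5E2 (11 bits → U+05E2).

U+05E2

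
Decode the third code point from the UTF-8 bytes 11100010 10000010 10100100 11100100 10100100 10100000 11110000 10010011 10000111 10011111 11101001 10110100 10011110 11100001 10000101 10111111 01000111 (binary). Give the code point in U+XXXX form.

U+131DF

Offset 0: leading byte 0xE2 = 11100010 → 3-byte char #1 = E2 82 A4.
Offset 3: leading byte 0xE4 = 11100100 → 3-byte char #2 = E4 A4 A0.
Offset 6: leading byte 0xF0 = 11110000 → 4-byte char #3 = F0 93 87 9F.
Leading byte 0xF0 = 11110000 matches 11110xxx → 4-byte sequence.
Byte 1: 0xF0 = 11110000, payload 000 (3 bits).
Byte 2: 0x93 = 10010011 (10xxxxxx ✓), payload 010011.
Byte 3: 0x87 = 10000111 (10xxxxxx ✓), payload 000111.
Byte 4: 0x9F = 10011111 (10xxxxxx ✓), payload 011111.
Concatenate: 000010011000111011111 = 0x131DF (21 bits → U+131DF).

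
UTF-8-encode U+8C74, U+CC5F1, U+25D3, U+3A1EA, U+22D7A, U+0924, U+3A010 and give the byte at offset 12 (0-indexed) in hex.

0x87

U+8C74 → 3-byte form E8 B1 B4 at offsets 0–2.
U+CC5F1 → 4-byte form F3 8C 97 B1 at offsets 3–6.
U+25D3 → 3-byte form E2 97 93 at offsets 7–9.
U+3A1EA → 4-byte form F0 BA 87 AA at offsets 10–13.
Offset 12 falls in char 4's range; it's byte 3 of F0 BA 87 AA = 0x87.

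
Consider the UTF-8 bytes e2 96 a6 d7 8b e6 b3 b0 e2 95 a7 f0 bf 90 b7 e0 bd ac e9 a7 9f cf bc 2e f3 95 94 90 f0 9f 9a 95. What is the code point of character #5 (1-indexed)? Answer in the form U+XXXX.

U+3F437

Offset 0: leading byte 0xE2 = 11100010 → 3-byte char #1 = E2 96 A6.
Offset 3: leading byte 0xD7 = 11010111 → 2-byte char #2 = D7 8B.
Offset 5: leading byte 0xE6 = 11100110 → 3-byte char #3 = E6 B3 B0.
Offset 8: leading byte 0xE2 = 11100010 → 3-byte char #4 = E2 95 A7.
Offset 11: leading byte 0xF0 = 11110000 → 4-byte char #5 = F0 BF 90 B7.
Leading byte 0xF0 = 11110000 matches 11110xxx → 4-byte sequence.
Byte 1: 0xF0 = 11110000, payload 000 (3 bits).
Byte 2: 0xBF = 10111111 (10xxxxxx ✓), payload 111111.
Byte 3: 0x90 = 10010000 (10xxxxxx ✓), payload 010000.
Byte 4: 0xB7 = 10110111 (10xxxxxx ✓), payload 110111.
Concatenate: 000111111010000110111 = 0x3F437 (21 bits → U+3F437).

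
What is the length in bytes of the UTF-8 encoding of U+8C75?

3

U+8C75 = 0x8C75. UTF-8 uses 1 byte below 0x80, 2 below 0x800, 3 below 0x10000, 4 up to 0x10FFFF. 0x8C75 is in U+0800–U+FFFF → 3 bytes.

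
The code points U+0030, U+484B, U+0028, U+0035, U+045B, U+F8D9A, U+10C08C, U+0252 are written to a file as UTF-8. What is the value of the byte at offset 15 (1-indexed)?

1-indexed offset 15 is 0-indexed offset 14.
U+0030 → 1-byte form 30 at offsets 0–0.
U+484B → 3-byte form E4 A1 8B at offsets 1–3.
U+0028 → 1-byte form 28 at offsets 4–4.
U+0035 → 1-byte form 35 at offsets 5–5.
U+045B → 2-byte form D1 9B at offsets 6–7.
U+F8D9A → 4-byte form F3 B8 B6 9A at offsets 8–11.
U+10C08C → 4-byte form F4 8C 82 8C at offsets 12–15.
Offset 14 falls in char 7's range; it's byte 3 of F4 8C 82 8C = 0x82.

0x82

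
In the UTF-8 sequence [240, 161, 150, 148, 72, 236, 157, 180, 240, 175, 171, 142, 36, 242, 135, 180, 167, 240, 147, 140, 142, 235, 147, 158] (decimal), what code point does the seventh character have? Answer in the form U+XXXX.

U+1330E

Offset 0: leading byte 0xF0 = 11110000 → 4-byte char #1 = F0 A1 96 94.
Offset 4: leading byte 0x48 = 01001000 → 1-byte char #2 = 48.
Offset 5: leading byte 0xEC = 11101100 → 3-byte char #3 = EC 9D B4.
Offset 8: leading byte 0xF0 = 11110000 → 4-byte char #4 = F0 AF AB 8E.
Offset 12: leading byte 0x24 = 00100100 → 1-byte char #5 = 24.
Offset 13: leading byte 0xF2 = 11110010 → 4-byte char #6 = F2 87 B4 A7.
Offset 17: leading byte 0xF0 = 11110000 → 4-byte char #7 = F0 93 8C 8E.
Leading byte 0xF0 = 11110000 matches 11110xxx → 4-byte sequence.
Byte 1: 0xF0 = 11110000, payload 000 (3 bits).
Byte 2: 0x93 = 10010011 (10xxxxxx ✓), payload 010011.
Byte 3: 0x8C = 10001100 (10xxxxxx ✓), payload 001100.
Byte 4: 0x8E = 10001110 (10xxxxxx ✓), payload 001110.
Concatenate: 000010011001100001110 = 0x1330E (21 bits → U+1330E).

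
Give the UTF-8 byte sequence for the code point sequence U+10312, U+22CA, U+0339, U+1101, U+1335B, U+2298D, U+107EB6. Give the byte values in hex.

F0 90 8C 92 E2 8B 8A CC B9 E1 84 81 F0 93 8D 9B F0 A2 A6 8D F4 87 BA B6

U+10312: 4-byte form → F0 90 8C 92.
U+22CA: 3-byte form → E2 8B 8A.
U+0339: 2-byte form → CC B9.
U+1101: 3-byte form → E1 84 81.
U+1335B: 4-byte form → F0 93 8D 9B.
U+2298D: 4-byte form → F0 A2 A6 8D.
U+107EB6: 4-byte form → F4 87 BA B6.
Concatenated (24 bytes): F0 90 8C 92 E2 8B 8A CC B9 E1 84 81 F0 93 8D 9B F0 A2 A6 8D F4 87 BA B6.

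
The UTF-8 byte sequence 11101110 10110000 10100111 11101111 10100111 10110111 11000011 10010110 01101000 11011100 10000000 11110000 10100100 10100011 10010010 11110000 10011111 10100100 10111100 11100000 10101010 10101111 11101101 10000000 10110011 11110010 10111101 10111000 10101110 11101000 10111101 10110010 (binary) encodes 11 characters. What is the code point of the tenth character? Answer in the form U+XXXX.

Offset 0: leading byte 0xEE = 11101110 → 3-byte char #1 = EE B0 A7.
Offset 3: leading byte 0xEF = 11101111 → 3-byte char #2 = EF A7 B7.
Offset 6: leading byte 0xC3 = 11000011 → 2-byte char #3 = C3 96.
Offset 8: leading byte 0x68 = 01101000 → 1-byte char #4 = 68.
Offset 9: leading byte 0xDC = 11011100 → 2-byte char #5 = DC 80.
Offset 11: leading byte 0xF0 = 11110000 → 4-byte char #6 = F0 A4 A3 92.
Offset 15: leading byte 0xF0 = 11110000 → 4-byte char #7 = F0 9F A4 BC.
Offset 19: leading byte 0xE0 = 11100000 → 3-byte char #8 = E0 AA AF.
Offset 22: leading byte 0xED = 11101101 → 3-byte char #9 = ED 80 B3.
Offset 25: leading byte 0xF2 = 11110010 → 4-byte char #10 = F2 BD B8 AE.
Leading byte 0xF2 = 11110010 matches 11110xxx → 4-byte sequence.
Byte 1: 0xF2 = 11110010, payload 010 (3 bits).
Byte 2: 0xBD = 10111101 (10xxxxxx ✓), payload 111101.
Byte 3: 0xB8 = 10111000 (10xxxxxx ✓), payload 111000.
Byte 4: 0xAE = 10101110 (10xxxxxx ✓), payload 101110.
Concatenate: 010111101111000101110 = 0xBDE2E (21 bits → U+BDE2E).

U+BDE2E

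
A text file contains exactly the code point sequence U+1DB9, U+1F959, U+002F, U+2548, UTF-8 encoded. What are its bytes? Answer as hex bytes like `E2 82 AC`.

E1 B6 B9 F0 9F A5 99 2F E2 95 88

U+1DB9: 3-byte form → E1 B6 B9.
U+1F959: 4-byte form → F0 9F A5 99.
U+002F: 1-byte form → 2F.
U+2548: 3-byte form → E2 95 88.
Concatenated (11 bytes): E1 B6 B9 F0 9F A5 99 2F E2 95 88.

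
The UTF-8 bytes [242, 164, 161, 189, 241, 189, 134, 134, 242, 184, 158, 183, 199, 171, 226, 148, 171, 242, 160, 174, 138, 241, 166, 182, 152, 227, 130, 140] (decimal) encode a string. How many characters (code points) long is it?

Byte at offset 0: 0xF2 = 11110010 → 4-byte char (#1). Advance 4.
Byte at offset 4: 0xF1 = 11110001 → 4-byte char (#2). Advance 4.
Byte at offset 8: 0xF2 = 11110010 → 4-byte char (#3). Advance 4.
Byte at offset 12: 0xC7 = 11000111 → 2-byte char (#4). Advance 2.
Byte at offset 14: 0xE2 = 11100010 → 3-byte char (#5). Advance 3.
Byte at offset 17: 0xF2 = 11110010 → 4-byte char (#6). Advance 4.
Byte at offset 21: 0xF1 = 11110001 → 4-byte char (#7). Advance 4.
Byte at offset 25: 0xE3 = 11100011 → 3-byte char (#8). Advance 3.
Reached end at offset 28 after 8 code points.

8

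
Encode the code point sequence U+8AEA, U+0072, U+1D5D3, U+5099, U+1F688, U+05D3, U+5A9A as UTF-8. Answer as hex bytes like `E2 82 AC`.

U+8AEA: 3-byte form → E8 AB AA.
U+0072: 1-byte form → 72.
U+1D5D3: 4-byte form → F0 9D 97 93.
U+5099: 3-byte form → E5 82 99.
U+1F688: 4-byte form → F0 9F 9A 88.
U+05D3: 2-byte form → D7 93.
U+5A9A: 3-byte form → E5 AA 9A.
Concatenated (20 bytes): E8 AB AA 72 F0 9D 97 93 E5 82 99 F0 9F 9A 88 D7 93 E5 AA 9A.

E8 AB AA 72 F0 9D 97 93 E5 82 99 F0 9F 9A 88 D7 93 E5 AA 9A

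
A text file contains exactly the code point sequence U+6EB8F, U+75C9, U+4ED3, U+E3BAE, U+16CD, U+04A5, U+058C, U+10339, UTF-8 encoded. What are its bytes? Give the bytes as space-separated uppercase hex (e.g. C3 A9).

U+6EB8F: 4-byte form → F1 AE AE 8F.
U+75C9: 3-byte form → E7 97 89.
U+4ED3: 3-byte form → E4 BB 93.
U+E3BAE: 4-byte form → F3 A3 AE AE.
U+16CD: 3-byte form → E1 9B 8D.
U+04A5: 2-byte form → D2 A5.
U+058C: 2-byte form → D6 8C.
U+10339: 4-byte form → F0 90 8C B9.
Concatenated (25 bytes): F1 AE AE 8F E7 97 89 E4 BB 93 F3 A3 AE AE E1 9B 8D D2 A5 D6 8C F0 90 8C B9.

F1 AE AE 8F E7 97 89 E4 BB 93 F3 A3 AE AE E1 9B 8D D2 A5 D6 8C F0 90 8C B9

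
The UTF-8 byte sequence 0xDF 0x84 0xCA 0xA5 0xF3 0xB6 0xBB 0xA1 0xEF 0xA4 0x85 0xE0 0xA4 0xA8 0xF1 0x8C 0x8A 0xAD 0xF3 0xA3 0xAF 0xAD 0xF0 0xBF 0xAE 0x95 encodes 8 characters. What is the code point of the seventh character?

U+E3BED

Offset 0: leading byte 0xDF = 11011111 → 2-byte char #1 = DF 84.
Offset 2: leading byte 0xCA = 11001010 → 2-byte char #2 = CA A5.
Offset 4: leading byte 0xF3 = 11110011 → 4-byte char #3 = F3 B6 BB A1.
Offset 8: leading byte 0xEF = 11101111 → 3-byte char #4 = EF A4 85.
Offset 11: leading byte 0xE0 = 11100000 → 3-byte char #5 = E0 A4 A8.
Offset 14: leading byte 0xF1 = 11110001 → 4-byte char #6 = F1 8C 8A AD.
Offset 18: leading byte 0xF3 = 11110011 → 4-byte char #7 = F3 A3 AF AD.
Leading byte 0xF3 = 11110011 matches 11110xxx → 4-byte sequence.
Byte 1: 0xF3 = 11110011, payload 011 (3 bits).
Byte 2: 0xA3 = 10100011 (10xxxxxx ✓), payload 100011.
Byte 3: 0xAF = 10101111 (10xxxxxx ✓), payload 101111.
Byte 4: 0xAD = 10101101 (10xxxxxx ✓), payload 101101.
Concatenate: 011100011101111101101 = 0xE3BED (21 bits → U+E3BED).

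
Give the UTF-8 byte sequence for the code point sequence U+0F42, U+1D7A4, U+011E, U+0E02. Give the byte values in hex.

E0 BD 82 F0 9D 9E A4 C4 9E E0 B8 82

U+0F42: 3-byte form → E0 BD 82.
U+1D7A4: 4-byte form → F0 9D 9E A4.
U+011E: 2-byte form → C4 9E.
U+0E02: 3-byte form → E0 B8 82.
Concatenated (12 bytes): E0 BD 82 F0 9D 9E A4 C4 9E E0 B8 82.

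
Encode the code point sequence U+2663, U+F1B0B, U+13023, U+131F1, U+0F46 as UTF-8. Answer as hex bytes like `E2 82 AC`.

E2 99 A3 F3 B1 AC 8B F0 93 80 A3 F0 93 87 B1 E0 BD 86

U+2663: 3-byte form → E2 99 A3.
U+F1B0B: 4-byte form → F3 B1 AC 8B.
U+13023: 4-byte form → F0 93 80 A3.
U+131F1: 4-byte form → F0 93 87 B1.
U+0F46: 3-byte form → E0 BD 86.
Concatenated (18 bytes): E2 99 A3 F3 B1 AC 8B F0 93 80 A3 F0 93 87 B1 E0 BD 86.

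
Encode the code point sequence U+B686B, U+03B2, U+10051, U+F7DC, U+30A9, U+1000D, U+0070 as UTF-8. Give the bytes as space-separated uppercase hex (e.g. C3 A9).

F2 B6 A1 AB CE B2 F0 90 81 91 EF 9F 9C E3 82 A9 F0 90 80 8D 70

U+B686B: 4-byte form → F2 B6 A1 AB.
U+03B2: 2-byte form → CE B2.
U+10051: 4-byte form → F0 90 81 91.
U+F7DC: 3-byte form → EF 9F 9C.
U+30A9: 3-byte form → E3 82 A9.
U+1000D: 4-byte form → F0 90 80 8D.
U+0070: 1-byte form → 70.
Concatenated (21 bytes): F2 B6 A1 AB CE B2 F0 90 81 91 EF 9F 9C E3 82 A9 F0 90 80 8D 70.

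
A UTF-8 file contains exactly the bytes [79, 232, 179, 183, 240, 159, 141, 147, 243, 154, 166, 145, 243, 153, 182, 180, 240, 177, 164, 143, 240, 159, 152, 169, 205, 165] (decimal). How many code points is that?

8

Byte at offset 0: 0x4F = 01001111 → 1-byte char (#1). Advance 1.
Byte at offset 1: 0xE8 = 11101000 → 3-byte char (#2). Advance 3.
Byte at offset 4: 0xF0 = 11110000 → 4-byte char (#3). Advance 4.
Byte at offset 8: 0xF3 = 11110011 → 4-byte char (#4). Advance 4.
Byte at offset 12: 0xF3 = 11110011 → 4-byte char (#5). Advance 4.
Byte at offset 16: 0xF0 = 11110000 → 4-byte char (#6). Advance 4.
Byte at offset 20: 0xF0 = 11110000 → 4-byte char (#7). Advance 4.
Byte at offset 24: 0xCD = 11001101 → 2-byte char (#8). Advance 2.
Reached end at offset 26 after 8 code points.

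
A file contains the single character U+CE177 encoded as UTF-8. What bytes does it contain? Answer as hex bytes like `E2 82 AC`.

F3 8E 85 B7

U+CE177 = 0xCE177 = 844151 decimal. In range U+10000–U+10FFFF → 4-byte form: 11110xxx 10xxxxxx 10xxxxxx 10xxxxxx.
Binary (21 bits): 011001110000101110111.
Split 3+6+6+6: 011 | 001110 | 000101 | 110111.
Byte 1: 11110011 = 0xF3.
Byte 2: 10001110 = 0x8E.
Byte 3: 10000101 = 0x85.
Byte 4: 10110111 = 0xB7.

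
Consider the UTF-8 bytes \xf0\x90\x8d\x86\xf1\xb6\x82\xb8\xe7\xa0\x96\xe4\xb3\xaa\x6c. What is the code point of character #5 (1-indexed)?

U+006C

Offset 0: leading byte 0xF0 = 11110000 → 4-byte char #1 = F0 90 8D 86.
Offset 4: leading byte 0xF1 = 11110001 → 4-byte char #2 = F1 B6 82 B8.
Offset 8: leading byte 0xE7 = 11100111 → 3-byte char #3 = E7 A0 96.
Offset 11: leading byte 0xE4 = 11100100 → 3-byte char #4 = E4 B3 AA.
Offset 14: leading byte 0x6C = 01101100 → 1-byte char #5 = 6C.
Leading byte 0x6C = 01101100 matches 0xxxxxxx → 1-byte sequence.
Byte 1: 0x6C = 01101100, payload 1101100 (7 bits).
Concatenate: 1101100 = 0x6C (7 bits → U+006C).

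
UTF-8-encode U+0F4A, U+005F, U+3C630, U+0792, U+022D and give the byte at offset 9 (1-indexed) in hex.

0xDE

1-indexed offset 9 is 0-indexed offset 8.
U+0F4A → 3-byte form E0 BD 8A at offsets 0–2.
U+005F → 1-byte form 5F at offsets 3–3.
U+3C630 → 4-byte form F0 BC 98 B0 at offsets 4–7.
U+0792 → 2-byte form DE 92 at offsets 8–9.
Offset 8 falls in char 4's range; it's byte 1 of DE 92 = 0xDE.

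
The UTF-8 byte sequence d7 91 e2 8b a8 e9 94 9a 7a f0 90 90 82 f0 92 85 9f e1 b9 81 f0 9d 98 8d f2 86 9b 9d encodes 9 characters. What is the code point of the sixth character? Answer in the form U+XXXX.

U+1215F

Offset 0: leading byte 0xD7 = 11010111 → 2-byte char #1 = D7 91.
Offset 2: leading byte 0xE2 = 11100010 → 3-byte char #2 = E2 8B A8.
Offset 5: leading byte 0xE9 = 11101001 → 3-byte char #3 = E9 94 9A.
Offset 8: leading byte 0x7A = 01111010 → 1-byte char #4 = 7A.
Offset 9: leading byte 0xF0 = 11110000 → 4-byte char #5 = F0 90 90 82.
Offset 13: leading byte 0xF0 = 11110000 → 4-byte char #6 = F0 92 85 9F.
Leading byte 0xF0 = 11110000 matches 11110xxx → 4-byte sequence.
Byte 1: 0xF0 = 11110000, payload 000 (3 bits).
Byte 2: 0x92 = 10010010 (10xxxxxx ✓), payload 010010.
Byte 3: 0x85 = 10000101 (10xxxxxx ✓), payload 000101.
Byte 4: 0x9F = 10011111 (10xxxxxx ✓), payload 011111.
Concatenate: 000010010000101011111 = 0x1215F (21 bits → U+1215F).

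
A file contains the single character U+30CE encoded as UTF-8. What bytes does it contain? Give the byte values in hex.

U+30CE = 0x30CE = 12494 decimal. In range U+0800–U+FFFF → 3-byte form: 1110xxxx 10xxxxxx 10xxxxxx.
Binary (16 bits): 0011000011001110.
Split 4+6+6: 0011 | 000011 | 001110.
Byte 1: 11100011 = 0xE3.
Byte 2: 10000011 = 0x83.
Byte 3: 10001110 = 0x8E.

E3 83 8E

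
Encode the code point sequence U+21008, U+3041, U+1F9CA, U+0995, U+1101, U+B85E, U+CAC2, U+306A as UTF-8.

U+21008: 4-byte form → F0 A1 80 88.
U+3041: 3-byte form → E3 81 81.
U+1F9CA: 4-byte form → F0 9F A7 8A.
U+0995: 3-byte form → E0 A6 95.
U+1101: 3-byte form → E1 84 81.
U+B85E: 3-byte form → EB A1 9E.
U+CAC2: 3-byte form → EC AB 82.
U+306A: 3-byte form → E3 81 AA.
Concatenated (26 bytes): F0 A1 80 88 E3 81 81 F0 9F A7 8A E0 A6 95 E1 84 81 EB A1 9E EC AB 82 E3 81 AA.

F0 A1 80 88 E3 81 81 F0 9F A7 8A E0 A6 95 E1 84 81 EB A1 9E EC AB 82 E3 81 AA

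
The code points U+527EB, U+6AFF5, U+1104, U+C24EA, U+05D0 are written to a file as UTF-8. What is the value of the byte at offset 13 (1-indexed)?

0x82

1-indexed offset 13 is 0-indexed offset 12.
U+527EB → 4-byte form F1 92 9F AB at offsets 0–3.
U+6AFF5 → 4-byte form F1 AA BF B5 at offsets 4–7.
U+1104 → 3-byte form E1 84 84 at offsets 8–10.
U+C24EA → 4-byte form F3 82 93 AA at offsets 11–14.
Offset 12 falls in char 4's range; it's byte 2 of F3 82 93 AA = 0x82.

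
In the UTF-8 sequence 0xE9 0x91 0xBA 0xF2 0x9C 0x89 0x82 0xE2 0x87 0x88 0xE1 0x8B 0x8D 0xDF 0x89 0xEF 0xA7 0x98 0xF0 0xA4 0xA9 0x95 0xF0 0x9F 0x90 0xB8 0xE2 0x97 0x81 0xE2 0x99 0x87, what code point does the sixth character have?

U+F9D8

Offset 0: leading byte 0xE9 = 11101001 → 3-byte char #1 = E9 91 BA.
Offset 3: leading byte 0xF2 = 11110010 → 4-byte char #2 = F2 9C 89 82.
Offset 7: leading byte 0xE2 = 11100010 → 3-byte char #3 = E2 87 88.
Offset 10: leading byte 0xE1 = 11100001 → 3-byte char #4 = E1 8B 8D.
Offset 13: leading byte 0xDF = 11011111 → 2-byte char #5 = DF 89.
Offset 15: leading byte 0xEF = 11101111 → 3-byte char #6 = EF A7 98.
Leading byte 0xEF = 11101111 matches 1110xxxx → 3-byte sequence.
Byte 1: 0xEF = 11101111, payload 1111 (4 bits).
Byte 2: 0xA7 = 10100111 (10xxxxxx ✓), payload 100111.
Byte 3: 0x98 = 10011000 (10xxxxxx ✓), payload 011000.
Concatenate: 1111100111011000 = 0xF9D8 (16 bits → U+F9D8).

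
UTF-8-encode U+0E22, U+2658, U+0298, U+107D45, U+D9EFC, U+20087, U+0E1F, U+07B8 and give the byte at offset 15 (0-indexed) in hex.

U+0E22 → 3-byte form E0 B8 A2 at offsets 0–2.
U+2658 → 3-byte form E2 99 98 at offsets 3–5.
U+0298 → 2-byte form CA 98 at offsets 6–7.
U+107D45 → 4-byte form F4 87 B5 85 at offsets 8–11.
U+D9EFC → 4-byte form F3 99 BB BC at offsets 12–15.
Offset 15 falls in char 5's range; it's byte 4 of F3 99 BB BC = 0xBC.

0xBC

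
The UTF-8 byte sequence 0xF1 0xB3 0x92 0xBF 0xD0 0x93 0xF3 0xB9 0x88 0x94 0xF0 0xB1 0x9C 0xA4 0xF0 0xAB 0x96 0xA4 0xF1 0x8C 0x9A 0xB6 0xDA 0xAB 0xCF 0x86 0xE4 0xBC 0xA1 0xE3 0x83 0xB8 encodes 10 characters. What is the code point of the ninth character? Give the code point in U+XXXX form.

U+4F21

Offset 0: leading byte 0xF1 = 11110001 → 4-byte char #1 = F1 B3 92 BF.
Offset 4: leading byte 0xD0 = 11010000 → 2-byte char #2 = D0 93.
Offset 6: leading byte 0xF3 = 11110011 → 4-byte char #3 = F3 B9 88 94.
Offset 10: leading byte 0xF0 = 11110000 → 4-byte char #4 = F0 B1 9C A4.
Offset 14: leading byte 0xF0 = 11110000 → 4-byte char #5 = F0 AB 96 A4.
Offset 18: leading byte 0xF1 = 11110001 → 4-byte char #6 = F1 8C 9A B6.
Offset 22: leading byte 0xDA = 11011010 → 2-byte char #7 = DA AB.
Offset 24: leading byte 0xCF = 11001111 → 2-byte char #8 = CF 86.
Offset 26: leading byte 0xE4 = 11100100 → 3-byte char #9 = E4 BC A1.
Leading byte 0xE4 = 11100100 matches 1110xxxx → 3-byte sequence.
Byte 1: 0xE4 = 11100100, payload 0100 (4 bits).
Byte 2: 0xBC = 10111100 (10xxxxxx ✓), payload 111100.
Byte 3: 0xA1 = 10100001 (10xxxxxx ✓), payload 100001.
Concatenate: 0100111100100001 = 0x4F21 (16 bits → U+4F21).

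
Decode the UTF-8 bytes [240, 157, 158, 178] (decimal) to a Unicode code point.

Leading byte 0xF0 = 11110000 matches 11110xxx → 4-byte sequence.
Byte 1: 0xF0 = 11110000, payload 000 (3 bits).
Byte 2: 0x9D = 10011101 (10xxxxxx ✓), payload 011101.
Byte 3: 0x9E = 10011110 (10xxxxxx ✓), payload 011110.
Byte 4: 0xB2 = 10110010 (10xxxxxx ✓), payload 110010.
Concatenate: 000011101011110110010 = 0x1D7B2 (21 bits → U+1D7B2).

U+1D7B2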